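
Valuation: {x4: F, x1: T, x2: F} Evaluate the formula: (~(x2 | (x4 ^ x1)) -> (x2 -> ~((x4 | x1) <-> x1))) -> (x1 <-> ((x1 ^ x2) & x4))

F

x4 ^ x1 = F ^ T = T
x2 | (x4 ^ x1) = F | T = T
~(x2 | (x4 ^ x1)) = ~T = F
x4 | x1 = F | T = T
(x4 | x1) <-> x1 = T <-> T = T
~((x4 | x1) <-> x1) = ~T = F
x2 -> ~((x4 | x1) <-> x1) = F -> F = T
~(x2 | (x4 ^ x1)) -> (x2 -> ~((x4 | x1) <-> x1)) = F -> T = T
x1 ^ x2 = T ^ F = T
(x1 ^ x2) & x4 = T & F = F
x1 <-> ((x1 ^ x2) & x4) = T <-> F = F
(~(x2 | (x4 ^ x1)) -> (x2 -> ~((x4 | x1) <-> x1))) -> (x1 <-> ((x1 ^ x2) & x4)) = T -> F = F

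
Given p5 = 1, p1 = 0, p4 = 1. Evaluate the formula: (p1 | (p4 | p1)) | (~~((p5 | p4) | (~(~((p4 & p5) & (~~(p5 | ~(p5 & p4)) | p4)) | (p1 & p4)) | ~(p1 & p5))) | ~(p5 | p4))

1

p4 | p1 = 1 | 0 = 1
p1 | (p4 | p1) = 0 | 1 = 1
p5 | p4 = 1 | 1 = 1
p4 & p5 = 1 & 1 = 1
p5 & p4 = 1 & 1 = 1
~(p5 & p4) = ~1 = 0
p5 | ~(p5 & p4) = 1 | 0 = 1
~(p5 | ~(p5 & p4)) = ~1 = 0
~~(p5 | ~(p5 & p4)) = ~0 = 1
~~(p5 | ~(p5 & p4)) | p4 = 1 | 1 = 1
(p4 & p5) & (~~(p5 | ~(p5 & p4)) | p4) = 1 & 1 = 1
~((p4 & p5) & (~~(p5 | ~(p5 & p4)) | p4)) = ~1 = 0
p1 & p4 = 0 & 1 = 0
~((p4 & p5) & (~~(p5 | ~(p5 & p4)) | p4)) | (p1 & p4) = 0 | 0 = 0
~(~((p4 & p5) & (~~(p5 | ~(p5 & p4)) | p4)) | (p1 & p4)) = ~0 = 1
p1 & p5 = 0 & 1 = 0
~(p1 & p5) = ~0 = 1
~(~((p4 & p5) & (~~(p5 | ~(p5 & p4)) | p4)) | (p1 & p4)) | ~(p1 & p5) = 1 | 1 = 1
(p5 | p4) | (~(~((p4 & p5) & (~~(p5 | ~(p5 & p4)) | p4)) | (p1 & p4)) | ~(p1 & p5)) = 1 | 1 = 1
~((p5 | p4) | (~(~((p4 & p5) & (~~(p5 | ~(p5 & p4)) | p4)) | (p1 & p4)) | ~(p1 & p5))) = ~1 = 0
~~((p5 | p4) | (~(~((p4 & p5) & (~~(p5 | ~(p5 & p4)) | p4)) | (p1 & p4)) | ~(p1 & p5))) = ~0 = 1
p5 | p4 = 1 | 1 = 1
~(p5 | p4) = ~1 = 0
~~((p5 | p4) | (~(~((p4 & p5) & (~~(p5 | ~(p5 & p4)) | p4)) | (p1 & p4)) | ~(p1 & p5))) | ~(p5 | p4) = 1 | 0 = 1
(p1 | (p4 | p1)) | (~~((p5 | p4) | (~(~((p4 & p5) & (~~(p5 | ~(p5 & p4)) | p4)) | (p1 & p4)) | ~(p1 & p5))) | ~(p5 | p4)) = 1 | 1 = 1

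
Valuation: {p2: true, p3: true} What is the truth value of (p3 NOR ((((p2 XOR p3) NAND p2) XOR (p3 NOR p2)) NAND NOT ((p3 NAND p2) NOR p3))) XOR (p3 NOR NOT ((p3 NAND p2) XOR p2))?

false

p2 XOR p3 = true XOR true = false
(p2 XOR p3) NAND p2 = false NAND true = true
p3 NOR p2 = true NOR true = false
((p2 XOR p3) NAND p2) XOR (p3 NOR p2) = true XOR false = true
p3 NAND p2 = true NAND true = false
(p3 NAND p2) NOR p3 = false NOR true = false
NOT ((p3 NAND p2) NOR p3) = NOT false = true
(((p2 XOR p3) NAND p2) XOR (p3 NOR p2)) NAND NOT ((p3 NAND p2) NOR p3) = true NAND true = false
p3 NOR ((((p2 XOR p3) NAND p2) XOR (p3 NOR p2)) NAND NOT ((p3 NAND p2) NOR p3)) = true NOR false = false
p3 NAND p2 = true NAND true = false
(p3 NAND p2) XOR p2 = false XOR true = true
NOT ((p3 NAND p2) XOR p2) = NOT true = false
p3 NOR NOT ((p3 NAND p2) XOR p2) = true NOR false = false
(p3 NOR ((((p2 XOR p3) NAND p2) XOR (p3 NOR p2)) NAND NOT ((p3 NAND p2) NOR p3))) XOR (p3 NOR NOT ((p3 NAND p2) XOR p2)) = false XOR false = false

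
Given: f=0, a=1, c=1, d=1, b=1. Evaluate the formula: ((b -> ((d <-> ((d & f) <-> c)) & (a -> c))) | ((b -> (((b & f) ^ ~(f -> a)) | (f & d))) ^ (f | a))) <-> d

Substituting f=0, a=1, c=1, d=1, b=1:
d & f = 1 & 0 = 0
(d & f) <-> c = 0 <-> 1 = 0
d <-> ((d & f) <-> c) = 1 <-> 0 = 0
a -> c = 1 -> 1 = 1
(d <-> ((d & f) <-> c)) & (a -> c) = 0 & 1 = 0
b -> ((d <-> ((d & f) <-> c)) & (a -> c)) = 1 -> 0 = 0
b & f = 1 & 0 = 0
f -> a = 0 -> 1 = 1
~(f -> a) = ~1 = 0
(b & f) ^ ~(f -> a) = 0 ^ 0 = 0
f & d = 0 & 1 = 0
((b & f) ^ ~(f -> a)) | (f & d) = 0 | 0 = 0
b -> (((b & f) ^ ~(f -> a)) | (f & d)) = 1 -> 0 = 0
f | a = 0 | 1 = 1
(b -> (((b & f) ^ ~(f -> a)) | (f & d))) ^ (f | a) = 0 ^ 1 = 1
(b -> ((d <-> ((d & f) <-> c)) & (a -> c))) | ((b -> (((b & f) ^ ~(f -> a)) | (f & d))) ^ (f | a)) = 0 | 1 = 1
((b -> ((d <-> ((d & f) <-> c)) & (a -> c))) | ((b -> (((b & f) ^ ~(f -> a)) | (f & d))) ^ (f | a))) <-> d = 1 <-> 1 = 1

1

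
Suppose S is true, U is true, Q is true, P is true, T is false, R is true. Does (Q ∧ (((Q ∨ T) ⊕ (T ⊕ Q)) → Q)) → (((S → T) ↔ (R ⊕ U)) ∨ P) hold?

Q ∨ T = True ∨ False = True
T ⊕ Q = False ⊕ True = True
(Q ∨ T) ⊕ (T ⊕ Q) = True ⊕ True = False
((Q ∨ T) ⊕ (T ⊕ Q)) → Q = False → True = True
Q ∧ (((Q ∨ T) ⊕ (T ⊕ Q)) → Q) = True ∧ True = True
S → T = True → False = False
R ⊕ U = True ⊕ True = False
(S → T) ↔ (R ⊕ U) = False ↔ False = True
((S → T) ↔ (R ⊕ U)) ∨ P = True ∨ True = True
(Q ∧ (((Q ∨ T) ⊕ (T ⊕ Q)) → Q)) → (((S → T) ↔ (R ⊕ U)) ∨ P) = True → True = True

True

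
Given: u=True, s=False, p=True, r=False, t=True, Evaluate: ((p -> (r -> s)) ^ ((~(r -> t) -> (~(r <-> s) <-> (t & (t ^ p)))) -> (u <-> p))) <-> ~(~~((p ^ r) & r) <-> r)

r -> s = False -> False = True
p -> (r -> s) = True -> True = True
r -> t = False -> True = True
~(r -> t) = ~True = False
r <-> s = False <-> False = True
~(r <-> s) = ~True = False
t ^ p = True ^ True = False
t & (t ^ p) = True & False = False
~(r <-> s) <-> (t & (t ^ p)) = False <-> False = True
~(r -> t) -> (~(r <-> s) <-> (t & (t ^ p))) = False -> True = True
u <-> p = True <-> True = True
(~(r -> t) -> (~(r <-> s) <-> (t & (t ^ p)))) -> (u <-> p) = True -> True = True
(p -> (r -> s)) ^ ((~(r -> t) -> (~(r <-> s) <-> (t & (t ^ p)))) -> (u <-> p)) = True ^ True = False
p ^ r = True ^ False = True
(p ^ r) & r = True & False = False
~((p ^ r) & r) = ~False = True
~~((p ^ r) & r) = ~True = False
~~((p ^ r) & r) <-> r = False <-> False = True
~(~~((p ^ r) & r) <-> r) = ~True = False
((p -> (r -> s)) ^ ((~(r -> t) -> (~(r <-> s) <-> (t & (t ^ p)))) -> (u <-> p))) <-> ~(~~((p ^ r) & r) <-> r) = False <-> False = True

True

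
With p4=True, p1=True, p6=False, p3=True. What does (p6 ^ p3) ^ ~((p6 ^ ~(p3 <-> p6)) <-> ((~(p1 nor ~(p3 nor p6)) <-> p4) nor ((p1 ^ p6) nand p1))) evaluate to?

False

Substituting p4=True, p1=True, p6=False, p3=True:
p6 ^ p3 = False ^ True = True
p3 <-> p6 = True <-> False = False
~(p3 <-> p6) = ~False = True
p6 ^ ~(p3 <-> p6) = False ^ True = True
p3 nor p6 = True nor False = False
~(p3 nor p6) = ~False = True
p1 nor ~(p3 nor p6) = True nor True = False
~(p1 nor ~(p3 nor p6)) = ~False = True
~(p1 nor ~(p3 nor p6)) <-> p4 = True <-> True = True
p1 ^ p6 = True ^ False = True
(p1 ^ p6) nand p1 = True nand True = False
(~(p1 nor ~(p3 nor p6)) <-> p4) nor ((p1 ^ p6) nand p1) = True nor False = False
(p6 ^ ~(p3 <-> p6)) <-> ((~(p1 nor ~(p3 nor p6)) <-> p4) nor ((p1 ^ p6) nand p1)) = True <-> False = False
~((p6 ^ ~(p3 <-> p6)) <-> ((~(p1 nor ~(p3 nor p6)) <-> p4) nor ((p1 ^ p6) nand p1))) = ~False = True
(p6 ^ p3) ^ ~((p6 ^ ~(p3 <-> p6)) <-> ((~(p1 nor ~(p3 nor p6)) <-> p4) nor ((p1 ^ p6) nand p1))) = True ^ True = False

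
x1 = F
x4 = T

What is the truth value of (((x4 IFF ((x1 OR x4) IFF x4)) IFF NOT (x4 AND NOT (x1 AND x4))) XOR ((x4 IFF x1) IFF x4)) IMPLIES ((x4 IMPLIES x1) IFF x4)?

T

x1 OR x4 = F OR T = T
(x1 OR x4) IFF x4 = T IFF T = T
x4 IFF ((x1 OR x4) IFF x4) = T IFF T = T
x1 AND x4 = F AND T = F
NOT (x1 AND x4) = NOT F = T
x4 AND NOT (x1 AND x4) = T AND T = T
NOT (x4 AND NOT (x1 AND x4)) = NOT T = F
(x4 IFF ((x1 OR x4) IFF x4)) IFF NOT (x4 AND NOT (x1 AND x4)) = T IFF F = F
x4 IFF x1 = T IFF F = F
(x4 IFF x1) IFF x4 = F IFF T = F
((x4 IFF ((x1 OR x4) IFF x4)) IFF NOT (x4 AND NOT (x1 AND x4))) XOR ((x4 IFF x1) IFF x4) = F XOR F = F
x4 IMPLIES x1 = T IMPLIES F = F
(x4 IMPLIES x1) IFF x4 = F IFF T = F
(((x4 IFF ((x1 OR x4) IFF x4)) IFF NOT (x4 AND NOT (x1 AND x4))) XOR ((x4 IFF x1) IFF x4)) IMPLIES ((x4 IMPLIES x1) IFF x4) = F IMPLIES F = T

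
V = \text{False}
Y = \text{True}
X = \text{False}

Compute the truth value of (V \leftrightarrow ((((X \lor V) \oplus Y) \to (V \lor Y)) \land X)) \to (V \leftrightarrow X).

\text{True}

Substituting V=\text{False}, Y=\text{True}, X=\text{False}:
X \lor V = \text{False} \lor \text{False} = \text{False}
(X \lor V) \oplus Y = \text{False} \oplus \text{True} = \text{True}
V \lor Y = \text{False} \lor \text{True} = \text{True}
((X \lor V) \oplus Y) \to (V \lor Y) = \text{True} \to \text{True} = \text{True}
(((X \lor V) \oplus Y) \to (V \lor Y)) \land X = \text{True} \land \text{False} = \text{False}
V \leftrightarrow ((((X \lor V) \oplus Y) \to (V \lor Y)) \land X) = \text{False} \leftrightarrow \text{False} = \text{True}
V \leftrightarrow X = \text{False} \leftrightarrow \text{False} = \text{True}
(V \leftrightarrow ((((X \lor V) \oplus Y) \to (V \lor Y)) \land X)) \to (V \leftrightarrow X) = \text{True} \to \text{True} = \text{True}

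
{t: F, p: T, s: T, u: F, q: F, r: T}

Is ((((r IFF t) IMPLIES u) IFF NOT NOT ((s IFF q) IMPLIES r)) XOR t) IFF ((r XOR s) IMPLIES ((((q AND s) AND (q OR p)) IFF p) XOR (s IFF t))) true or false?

T

r IFF t = T IFF F = F
(r IFF t) IMPLIES u = F IMPLIES F = T
s IFF q = T IFF F = F
(s IFF q) IMPLIES r = F IMPLIES T = T
NOT ((s IFF q) IMPLIES r) = NOT T = F
NOT NOT ((s IFF q) IMPLIES r) = NOT F = T
((r IFF t) IMPLIES u) IFF NOT NOT ((s IFF q) IMPLIES r) = T IFF T = T
(((r IFF t) IMPLIES u) IFF NOT NOT ((s IFF q) IMPLIES r)) XOR t = T XOR F = T
r XOR s = T XOR T = F
q AND s = F AND T = F
q OR p = F OR T = T
(q AND s) AND (q OR p) = F AND T = F
((q AND s) AND (q OR p)) IFF p = F IFF T = F
s IFF t = T IFF F = F
(((q AND s) AND (q OR p)) IFF p) XOR (s IFF t) = F XOR F = F
(r XOR s) IMPLIES ((((q AND s) AND (q OR p)) IFF p) XOR (s IFF t)) = F IMPLIES F = T
((((r IFF t) IMPLIES u) IFF NOT NOT ((s IFF q) IMPLIES r)) XOR t) IFF ((r XOR s) IMPLIES ((((q AND s) AND (q OR p)) IFF p) XOR (s IFF t))) = T IFF T = T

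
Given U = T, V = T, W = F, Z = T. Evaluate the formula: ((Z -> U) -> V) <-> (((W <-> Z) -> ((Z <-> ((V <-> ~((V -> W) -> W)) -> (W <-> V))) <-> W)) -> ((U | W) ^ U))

F

Substituting U=T, V=T, W=F, Z=T:
Z -> U = T -> T = T
(Z -> U) -> V = T -> T = T
W <-> Z = F <-> T = F
V -> W = T -> F = F
(V -> W) -> W = F -> F = T
~((V -> W) -> W) = ~T = F
V <-> ~((V -> W) -> W) = T <-> F = F
W <-> V = F <-> T = F
(V <-> ~((V -> W) -> W)) -> (W <-> V) = F -> F = T
Z <-> ((V <-> ~((V -> W) -> W)) -> (W <-> V)) = T <-> T = T
(Z <-> ((V <-> ~((V -> W) -> W)) -> (W <-> V))) <-> W = T <-> F = F
(W <-> Z) -> ((Z <-> ((V <-> ~((V -> W) -> W)) -> (W <-> V))) <-> W) = F -> F = T
U | W = T | F = T
(U | W) ^ U = T ^ T = F
((W <-> Z) -> ((Z <-> ((V <-> ~((V -> W) -> W)) -> (W <-> V))) <-> W)) -> ((U | W) ^ U) = T -> F = F
((Z -> U) -> V) <-> (((W <-> Z) -> ((Z <-> ((V <-> ~((V -> W) -> W)) -> (W <-> V))) <-> W)) -> ((U | W) ^ U)) = T <-> F = F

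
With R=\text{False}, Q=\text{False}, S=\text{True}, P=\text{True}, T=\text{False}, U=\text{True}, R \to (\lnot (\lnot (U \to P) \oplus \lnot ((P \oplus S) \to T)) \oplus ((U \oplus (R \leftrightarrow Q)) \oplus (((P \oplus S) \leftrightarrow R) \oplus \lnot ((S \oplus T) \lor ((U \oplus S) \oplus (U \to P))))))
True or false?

Substituting R=\text{False}, Q=\text{False}, S=\text{True}, P=\text{True}, T=\text{False}, U=\text{True}:
U \to P = \text{True} \to \text{True} = \text{True}
\lnot (U \to P) = \lnot \text{True} = \text{False}
P \oplus S = \text{True} \oplus \text{True} = \text{False}
(P \oplus S) \to T = \text{False} \to \text{False} = \text{True}
\lnot ((P \oplus S) \to T) = \lnot \text{True} = \text{False}
\lnot (U \to P) \oplus \lnot ((P \oplus S) \to T) = \text{False} \oplus \text{False} = \text{False}
\lnot (\lnot (U \to P) \oplus \lnot ((P \oplus S) \to T)) = \lnot \text{False} = \text{True}
R \leftrightarrow Q = \text{False} \leftrightarrow \text{False} = \text{True}
U \oplus (R \leftrightarrow Q) = \text{True} \oplus \text{True} = \text{False}
P \oplus S = \text{True} \oplus \text{True} = \text{False}
(P \oplus S) \leftrightarrow R = \text{False} \leftrightarrow \text{False} = \text{True}
S \oplus T = \text{True} \oplus \text{False} = \text{True}
U \oplus S = \text{True} \oplus \text{True} = \text{False}
U \to P = \text{True} \to \text{True} = \text{True}
(U \oplus S) \oplus (U \to P) = \text{False} \oplus \text{True} = \text{True}
(S \oplus T) \lor ((U \oplus S) \oplus (U \to P)) = \text{True} \lor \text{True} = \text{True}
\lnot ((S \oplus T) \lor ((U \oplus S) \oplus (U \to P))) = \lnot \text{True} = \text{False}
((P \oplus S) \leftrightarrow R) \oplus \lnot ((S \oplus T) \lor ((U \oplus S) \oplus (U \to P))) = \text{True} \oplus \text{False} = \text{True}
(U \oplus (R \leftrightarrow Q)) \oplus (((P \oplus S) \leftrightarrow R) \oplus \lnot ((S \oplus T) \lor ((U \oplus S) \oplus (U \to P)))) = \text{False} \oplus \text{True} = \text{True}
\lnot (\lnot (U \to P) \oplus \lnot ((P \oplus S) \to T)) \oplus ((U \oplus (R \leftrightarrow Q)) \oplus (((P \oplus S) \leftrightarrow R) \oplus \lnot ((S \oplus T) \lor ((U \oplus S) \oplus (U \to P))))) = \text{True} \oplus \text{True} = \text{False}
R \to (\lnot (\lnot (U \to P) \oplus \lnot ((P \oplus S) \to T)) \oplus ((U \oplus (R \leftrightarrow Q)) \oplus (((P \oplus S) \leftrightarrow R) \oplus \lnot ((S \oplus T) \lor ((U \oplus S) \oplus (U \to P)))))) = \text{False} \to \text{False} = \text{True}

\text{True}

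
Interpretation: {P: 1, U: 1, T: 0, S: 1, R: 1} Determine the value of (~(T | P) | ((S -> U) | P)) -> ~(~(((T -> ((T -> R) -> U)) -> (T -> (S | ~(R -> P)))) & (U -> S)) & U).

T | P = 0 | 1 = 1
~(T | P) = ~1 = 0
S -> U = 1 -> 1 = 1
(S -> U) | P = 1 | 1 = 1
~(T | P) | ((S -> U) | P) = 0 | 1 = 1
T -> R = 0 -> 1 = 1
(T -> R) -> U = 1 -> 1 = 1
T -> ((T -> R) -> U) = 0 -> 1 = 1
R -> P = 1 -> 1 = 1
~(R -> P) = ~1 = 0
S | ~(R -> P) = 1 | 0 = 1
T -> (S | ~(R -> P)) = 0 -> 1 = 1
(T -> ((T -> R) -> U)) -> (T -> (S | ~(R -> P))) = 1 -> 1 = 1
U -> S = 1 -> 1 = 1
((T -> ((T -> R) -> U)) -> (T -> (S | ~(R -> P)))) & (U -> S) = 1 & 1 = 1
~(((T -> ((T -> R) -> U)) -> (T -> (S | ~(R -> P)))) & (U -> S)) = ~1 = 0
~(((T -> ((T -> R) -> U)) -> (T -> (S | ~(R -> P)))) & (U -> S)) & U = 0 & 1 = 0
~(~(((T -> ((T -> R) -> U)) -> (T -> (S | ~(R -> P)))) & (U -> S)) & U) = ~0 = 1
(~(T | P) | ((S -> U) | P)) -> ~(~(((T -> ((T -> R) -> U)) -> (T -> (S | ~(R -> P)))) & (U -> S)) & U) = 1 -> 1 = 1

1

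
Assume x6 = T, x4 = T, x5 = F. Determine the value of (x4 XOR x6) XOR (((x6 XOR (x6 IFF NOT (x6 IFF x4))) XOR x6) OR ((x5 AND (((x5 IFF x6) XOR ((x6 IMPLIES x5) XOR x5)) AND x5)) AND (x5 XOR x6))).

F

x4 XOR x6 = T XOR T = F
x6 IFF x4 = T IFF T = T
NOT (x6 IFF x4) = NOT T = F
x6 IFF NOT (x6 IFF x4) = T IFF F = F
x6 XOR (x6 IFF NOT (x6 IFF x4)) = T XOR F = T
(x6 XOR (x6 IFF NOT (x6 IFF x4))) XOR x6 = T XOR T = F
x5 IFF x6 = F IFF T = F
x6 IMPLIES x5 = T IMPLIES F = F
(x6 IMPLIES x5) XOR x5 = F XOR F = F
(x5 IFF x6) XOR ((x6 IMPLIES x5) XOR x5) = F XOR F = F
((x5 IFF x6) XOR ((x6 IMPLIES x5) XOR x5)) AND x5 = F AND F = F
x5 AND (((x5 IFF x6) XOR ((x6 IMPLIES x5) XOR x5)) AND x5) = F AND F = F
x5 XOR x6 = F XOR T = T
(x5 AND (((x5 IFF x6) XOR ((x6 IMPLIES x5) XOR x5)) AND x5)) AND (x5 XOR x6) = F AND T = F
((x6 XOR (x6 IFF NOT (x6 IFF x4))) XOR x6) OR ((x5 AND (((x5 IFF x6) XOR ((x6 IMPLIES x5) XOR x5)) AND x5)) AND (x5 XOR x6)) = F OR F = F
(x4 XOR x6) XOR (((x6 XOR (x6 IFF NOT (x6 IFF x4))) XOR x6) OR ((x5 AND (((x5 IFF x6) XOR ((x6 IMPLIES x5) XOR x5)) AND x5)) AND (x5 XOR x6))) = F XOR F = F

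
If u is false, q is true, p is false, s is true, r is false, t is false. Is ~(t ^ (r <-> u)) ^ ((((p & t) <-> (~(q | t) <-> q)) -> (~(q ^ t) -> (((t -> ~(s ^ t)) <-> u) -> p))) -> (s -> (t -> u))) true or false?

True

r <-> u = False <-> False = True
t ^ (r <-> u) = False ^ True = True
~(t ^ (r <-> u)) = ~True = False
p & t = False & False = False
q | t = True | False = True
~(q | t) = ~True = False
~(q | t) <-> q = False <-> True = False
(p & t) <-> (~(q | t) <-> q) = False <-> False = True
q ^ t = True ^ False = True
~(q ^ t) = ~True = False
s ^ t = True ^ False = True
~(s ^ t) = ~True = False
t -> ~(s ^ t) = False -> False = True
(t -> ~(s ^ t)) <-> u = True <-> False = False
((t -> ~(s ^ t)) <-> u) -> p = False -> False = True
~(q ^ t) -> (((t -> ~(s ^ t)) <-> u) -> p) = False -> True = True
((p & t) <-> (~(q | t) <-> q)) -> (~(q ^ t) -> (((t -> ~(s ^ t)) <-> u) -> p)) = True -> True = True
t -> u = False -> False = True
s -> (t -> u) = True -> True = True
(((p & t) <-> (~(q | t) <-> q)) -> (~(q ^ t) -> (((t -> ~(s ^ t)) <-> u) -> p))) -> (s -> (t -> u)) = True -> True = True
~(t ^ (r <-> u)) ^ ((((p & t) <-> (~(q | t) <-> q)) -> (~(q ^ t) -> (((t -> ~(s ^ t)) <-> u) -> p))) -> (s -> (t -> u))) = False ^ True = True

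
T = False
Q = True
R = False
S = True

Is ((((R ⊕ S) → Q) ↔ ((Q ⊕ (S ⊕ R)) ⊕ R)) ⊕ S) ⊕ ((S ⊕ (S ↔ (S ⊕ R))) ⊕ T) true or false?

Substituting T=False, Q=True, R=False, S=True:
R ⊕ S = False ⊕ True = True
(R ⊕ S) → Q = True → True = True
S ⊕ R = True ⊕ False = True
Q ⊕ (S ⊕ R) = True ⊕ True = False
(Q ⊕ (S ⊕ R)) ⊕ R = False ⊕ False = False
((R ⊕ S) → Q) ↔ ((Q ⊕ (S ⊕ R)) ⊕ R) = True ↔ False = False
(((R ⊕ S) → Q) ↔ ((Q ⊕ (S ⊕ R)) ⊕ R)) ⊕ S = False ⊕ True = True
S ⊕ R = True ⊕ False = True
S ↔ (S ⊕ R) = True ↔ True = True
S ⊕ (S ↔ (S ⊕ R)) = True ⊕ True = False
(S ⊕ (S ↔ (S ⊕ R))) ⊕ T = False ⊕ False = False
((((R ⊕ S) → Q) ↔ ((Q ⊕ (S ⊕ R)) ⊕ R)) ⊕ S) ⊕ ((S ⊕ (S ↔ (S ⊕ R))) ⊕ T) = True ⊕ False = True

True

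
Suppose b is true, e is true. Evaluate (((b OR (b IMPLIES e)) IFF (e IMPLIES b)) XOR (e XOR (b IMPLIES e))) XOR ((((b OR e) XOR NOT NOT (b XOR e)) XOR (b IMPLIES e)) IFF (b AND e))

Substituting b=T, e=T:
b IMPLIES e = T IMPLIES T = T
b OR (b IMPLIES e) = T OR T = T
e IMPLIES b = T IMPLIES T = T
(b OR (b IMPLIES e)) IFF (e IMPLIES b) = T IFF T = T
b IMPLIES e = T IMPLIES T = T
e XOR (b IMPLIES e) = T XOR T = F
((b OR (b IMPLIES e)) IFF (e IMPLIES b)) XOR (e XOR (b IMPLIES e)) = T XOR F = T
b OR e = T OR T = T
b XOR e = T XOR T = F
NOT (b XOR e) = NOT F = T
NOT NOT (b XOR e) = NOT T = F
(b OR e) XOR NOT NOT (b XOR e) = T XOR F = T
b IMPLIES e = T IMPLIES T = T
((b OR e) XOR NOT NOT (b XOR e)) XOR (b IMPLIES e) = T XOR T = F
b AND e = T AND T = T
(((b OR e) XOR NOT NOT (b XOR e)) XOR (b IMPLIES e)) IFF (b AND e) = F IFF T = F
(((b OR (b IMPLIES e)) IFF (e IMPLIES b)) XOR (e XOR (b IMPLIES e))) XOR ((((b OR e) XOR NOT NOT (b XOR e)) XOR (b IMPLIES e)) IFF (b AND e)) = T XOR F = T

T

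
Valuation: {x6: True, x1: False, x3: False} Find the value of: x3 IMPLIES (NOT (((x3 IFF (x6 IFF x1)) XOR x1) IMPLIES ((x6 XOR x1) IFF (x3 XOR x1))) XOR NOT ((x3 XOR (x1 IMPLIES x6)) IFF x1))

True

x6 IFF x1 = True IFF False = False
x3 IFF (x6 IFF x1) = False IFF False = True
(x3 IFF (x6 IFF x1)) XOR x1 = True XOR False = True
x6 XOR x1 = True XOR False = True
x3 XOR x1 = False XOR False = False
(x6 XOR x1) IFF (x3 XOR x1) = True IFF False = False
((x3 IFF (x6 IFF x1)) XOR x1) IMPLIES ((x6 XOR x1) IFF (x3 XOR x1)) = True IMPLIES False = False
NOT (((x3 IFF (x6 IFF x1)) XOR x1) IMPLIES ((x6 XOR x1) IFF (x3 XOR x1))) = NOT False = True
x1 IMPLIES x6 = False IMPLIES True = True
x3 XOR (x1 IMPLIES x6) = False XOR True = True
(x3 XOR (x1 IMPLIES x6)) IFF x1 = True IFF False = False
NOT ((x3 XOR (x1 IMPLIES x6)) IFF x1) = NOT False = True
NOT (((x3 IFF (x6 IFF x1)) XOR x1) IMPLIES ((x6 XOR x1) IFF (x3 XOR x1))) XOR NOT ((x3 XOR (x1 IMPLIES x6)) IFF x1) = True XOR True = False
x3 IMPLIES (NOT (((x3 IFF (x6 IFF x1)) XOR x1) IMPLIES ((x6 XOR x1) IFF (x3 XOR x1))) XOR NOT ((x3 XOR (x1 IMPLIES x6)) IFF x1)) = False IMPLIES False = True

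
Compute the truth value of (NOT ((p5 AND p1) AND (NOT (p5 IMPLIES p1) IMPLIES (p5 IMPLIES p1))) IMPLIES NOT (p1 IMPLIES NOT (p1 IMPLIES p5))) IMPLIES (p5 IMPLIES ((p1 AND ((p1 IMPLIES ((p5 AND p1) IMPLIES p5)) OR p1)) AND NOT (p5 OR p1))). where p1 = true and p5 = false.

p5 AND p1 = false AND true = false
p5 IMPLIES p1 = false IMPLIES true = true
NOT (p5 IMPLIES p1) = NOT true = false
p5 IMPLIES p1 = false IMPLIES true = true
NOT (p5 IMPLIES p1) IMPLIES (p5 IMPLIES p1) = false IMPLIES true = true
(p5 AND p1) AND (NOT (p5 IMPLIES p1) IMPLIES (p5 IMPLIES p1)) = false AND true = false
NOT ((p5 AND p1) AND (NOT (p5 IMPLIES p1) IMPLIES (p5 IMPLIES p1))) = NOT false = true
p1 IMPLIES p5 = true IMPLIES false = false
NOT (p1 IMPLIES p5) = NOT false = true
p1 IMPLIES NOT (p1 IMPLIES p5) = true IMPLIES true = true
NOT (p1 IMPLIES NOT (p1 IMPLIES p5)) = NOT true = false
NOT ((p5 AND p1) AND (NOT (p5 IMPLIES p1) IMPLIES (p5 IMPLIES p1))) IMPLIES NOT (p1 IMPLIES NOT (p1 IMPLIES p5)) = true IMPLIES false = false
p5 AND p1 = false AND true = false
(p5 AND p1) IMPLIES p5 = false IMPLIES false = true
p1 IMPLIES ((p5 AND p1) IMPLIES p5) = true IMPLIES true = true
(p1 IMPLIES ((p5 AND p1) IMPLIES p5)) OR p1 = true OR true = true
p1 AND ((p1 IMPLIES ((p5 AND p1) IMPLIES p5)) OR p1) = true AND true = true
p5 OR p1 = false OR true = true
NOT (p5 OR p1) = NOT true = false
(p1 AND ((p1 IMPLIES ((p5 AND p1) IMPLIES p5)) OR p1)) AND NOT (p5 OR p1) = true AND false = false
p5 IMPLIES ((p1 AND ((p1 IMPLIES ((p5 AND p1) IMPLIES p5)) OR p1)) AND NOT (p5 OR p1)) = false IMPLIES false = true
(NOT ((p5 AND p1) AND (NOT (p5 IMPLIES p1) IMPLIES (p5 IMPLIES p1))) IMPLIES NOT (p1 IMPLIES NOT (p1 IMPLIES p5))) IMPLIES (p5 IMPLIES ((p1 AND ((p1 IMPLIES ((p5 AND p1) IMPLIES p5)) OR p1)) AND NOT (p5 OR p1))) = false IMPLIES true = true

true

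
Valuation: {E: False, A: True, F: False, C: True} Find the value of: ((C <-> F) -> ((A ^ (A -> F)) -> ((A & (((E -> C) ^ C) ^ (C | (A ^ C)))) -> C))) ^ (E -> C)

C <-> F = True <-> False = False
A -> F = True -> False = False
A ^ (A -> F) = True ^ False = True
E -> C = False -> True = True
(E -> C) ^ C = True ^ True = False
A ^ C = True ^ True = False
C | (A ^ C) = True | False = True
((E -> C) ^ C) ^ (C | (A ^ C)) = False ^ True = True
A & (((E -> C) ^ C) ^ (C | (A ^ C))) = True & True = True
(A & (((E -> C) ^ C) ^ (C | (A ^ C)))) -> C = True -> True = True
(A ^ (A -> F)) -> ((A & (((E -> C) ^ C) ^ (C | (A ^ C)))) -> C) = True -> True = True
(C <-> F) -> ((A ^ (A -> F)) -> ((A & (((E -> C) ^ C) ^ (C | (A ^ C)))) -> C)) = False -> True = True
E -> C = False -> True = True
((C <-> F) -> ((A ^ (A -> F)) -> ((A & (((E -> C) ^ C) ^ (C | (A ^ C)))) -> C))) ^ (E -> C) = True ^ True = False

False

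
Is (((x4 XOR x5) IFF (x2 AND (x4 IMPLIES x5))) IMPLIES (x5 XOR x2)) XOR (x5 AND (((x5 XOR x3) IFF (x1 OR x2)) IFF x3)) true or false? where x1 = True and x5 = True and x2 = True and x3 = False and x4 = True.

x4 XOR x5 = True XOR True = False
x4 IMPLIES x5 = True IMPLIES True = True
x2 AND (x4 IMPLIES x5) = True AND True = True
(x4 XOR x5) IFF (x2 AND (x4 IMPLIES x5)) = False IFF True = False
x5 XOR x2 = True XOR True = False
((x4 XOR x5) IFF (x2 AND (x4 IMPLIES x5))) IMPLIES (x5 XOR x2) = False IMPLIES False = True
x5 XOR x3 = True XOR False = True
x1 OR x2 = True OR True = True
(x5 XOR x3) IFF (x1 OR x2) = True IFF True = True
((x5 XOR x3) IFF (x1 OR x2)) IFF x3 = True IFF False = False
x5 AND (((x5 XOR x3) IFF (x1 OR x2)) IFF x3) = True AND False = False
(((x4 XOR x5) IFF (x2 AND (x4 IMPLIES x5))) IMPLIES (x5 XOR x2)) XOR (x5 AND (((x5 XOR x3) IFF (x1 OR x2)) IFF x3)) = True XOR False = True

True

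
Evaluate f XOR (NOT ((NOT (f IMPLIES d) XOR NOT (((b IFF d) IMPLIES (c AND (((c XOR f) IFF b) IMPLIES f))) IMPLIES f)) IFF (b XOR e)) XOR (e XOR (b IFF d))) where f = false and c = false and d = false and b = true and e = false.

false

Substituting f=false, c=false, d=false, b=true, e=false:
f IMPLIES d = false IMPLIES false = true
NOT (f IMPLIES d) = NOT true = false
b IFF d = true IFF false = false
c XOR f = false XOR false = false
(c XOR f) IFF b = false IFF true = false
((c XOR f) IFF b) IMPLIES f = false IMPLIES false = true
c AND (((c XOR f) IFF b) IMPLIES f) = false AND true = false
(b IFF d) IMPLIES (c AND (((c XOR f) IFF b) IMPLIES f)) = false IMPLIES false = true
((b IFF d) IMPLIES (c AND (((c XOR f) IFF b) IMPLIES f))) IMPLIES f = true IMPLIES false = false
NOT (((b IFF d) IMPLIES (c AND (((c XOR f) IFF b) IMPLIES f))) IMPLIES f) = NOT false = true
NOT (f IMPLIES d) XOR NOT (((b IFF d) IMPLIES (c AND (((c XOR f) IFF b) IMPLIES f))) IMPLIES f) = false XOR true = true
b XOR e = true XOR false = true
(NOT (f IMPLIES d) XOR NOT (((b IFF d) IMPLIES (c AND (((c XOR f) IFF b) IMPLIES f))) IMPLIES f)) IFF (b XOR e) = true IFF true = true
NOT ((NOT (f IMPLIES d) XOR NOT (((b IFF d) IMPLIES (c AND (((c XOR f) IFF b) IMPLIES f))) IMPLIES f)) IFF (b XOR e)) = NOT true = false
b IFF d = true IFF false = false
e XOR (b IFF d) = false XOR false = false
NOT ((NOT (f IMPLIES d) XOR NOT (((b IFF d) IMPLIES (c AND (((c XOR f) IFF b) IMPLIES f))) IMPLIES f)) IFF (b XOR e)) XOR (e XOR (b IFF d)) = false XOR false = false
f XOR (NOT ((NOT (f IMPLIES d) XOR NOT (((b IFF d) IMPLIES (c AND (((c XOR f) IFF b) IMPLIES f))) IMPLIES f)) IFF (b XOR e)) XOR (e XOR (b IFF d))) = false XOR false = false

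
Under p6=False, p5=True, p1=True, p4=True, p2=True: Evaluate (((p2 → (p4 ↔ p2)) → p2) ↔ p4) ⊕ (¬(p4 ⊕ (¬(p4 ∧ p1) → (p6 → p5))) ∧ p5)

p4 ↔ p2 = True ↔ True = True
p2 → (p4 ↔ p2) = True → True = True
(p2 → (p4 ↔ p2)) → p2 = True → True = True
((p2 → (p4 ↔ p2)) → p2) ↔ p4 = True ↔ True = True
p4 ∧ p1 = True ∧ True = True
¬(p4 ∧ p1) = ¬True = False
p6 → p5 = False → True = True
¬(p4 ∧ p1) → (p6 → p5) = False → True = True
p4 ⊕ (¬(p4 ∧ p1) → (p6 → p5)) = True ⊕ True = False
¬(p4 ⊕ (¬(p4 ∧ p1) → (p6 → p5))) = ¬False = True
¬(p4 ⊕ (¬(p4 ∧ p1) → (p6 → p5))) ∧ p5 = True ∧ True = True
(((p2 → (p4 ↔ p2)) → p2) ↔ p4) ⊕ (¬(p4 ⊕ (¬(p4 ∧ p1) → (p6 → p5))) ∧ p5) = True ⊕ True = False

False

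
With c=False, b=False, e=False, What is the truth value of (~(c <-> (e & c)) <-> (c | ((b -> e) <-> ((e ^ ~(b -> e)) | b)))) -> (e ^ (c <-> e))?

e & c = False & False = False
c <-> (e & c) = False <-> False = True
~(c <-> (e & c)) = ~True = False
b -> e = False -> False = True
b -> e = False -> False = True
~(b -> e) = ~True = False
e ^ ~(b -> e) = False ^ False = False
(e ^ ~(b -> e)) | b = False | False = False
(b -> e) <-> ((e ^ ~(b -> e)) | b) = True <-> False = False
c | ((b -> e) <-> ((e ^ ~(b -> e)) | b)) = False | False = False
~(c <-> (e & c)) <-> (c | ((b -> e) <-> ((e ^ ~(b -> e)) | b))) = False <-> False = True
c <-> e = False <-> False = True
e ^ (c <-> e) = False ^ True = True
(~(c <-> (e & c)) <-> (c | ((b -> e) <-> ((e ^ ~(b -> e)) | b)))) -> (e ^ (c <-> e)) = True -> True = True

True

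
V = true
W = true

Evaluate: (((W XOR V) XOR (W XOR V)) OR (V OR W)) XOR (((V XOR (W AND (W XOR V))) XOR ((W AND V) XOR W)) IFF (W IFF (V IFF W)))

false

Substituting V=true, W=true:
W XOR V = true XOR true = false
W XOR V = true XOR true = false
(W XOR V) XOR (W XOR V) = false XOR false = false
V OR W = true OR true = true
((W XOR V) XOR (W XOR V)) OR (V OR W) = false OR true = true
W XOR V = true XOR true = false
W AND (W XOR V) = true AND false = false
V XOR (W AND (W XOR V)) = true XOR false = true
W AND V = true AND true = true
(W AND V) XOR W = true XOR true = false
(V XOR (W AND (W XOR V))) XOR ((W AND V) XOR W) = true XOR false = true
V IFF W = true IFF true = true
W IFF (V IFF W) = true IFF true = true
((V XOR (W AND (W XOR V))) XOR ((W AND V) XOR W)) IFF (W IFF (V IFF W)) = true IFF true = true
(((W XOR V) XOR (W XOR V)) OR (V OR W)) XOR (((V XOR (W AND (W XOR V))) XOR ((W AND V) XOR W)) IFF (W IFF (V IFF W))) = true XOR true = false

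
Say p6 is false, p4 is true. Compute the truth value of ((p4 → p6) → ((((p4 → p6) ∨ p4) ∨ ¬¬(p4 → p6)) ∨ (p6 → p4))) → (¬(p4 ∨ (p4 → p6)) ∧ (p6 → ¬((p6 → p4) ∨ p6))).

F

p4 → p6 = T → F = F
p4 → p6 = T → F = F
(p4 → p6) ∨ p4 = F ∨ T = T
p4 → p6 = T → F = F
¬(p4 → p6) = ¬F = T
¬¬(p4 → p6) = ¬T = F
((p4 → p6) ∨ p4) ∨ ¬¬(p4 → p6) = T ∨ F = T
p6 → p4 = F → T = T
(((p4 → p6) ∨ p4) ∨ ¬¬(p4 → p6)) ∨ (p6 → p4) = T ∨ T = T
(p4 → p6) → ((((p4 → p6) ∨ p4) ∨ ¬¬(p4 → p6)) ∨ (p6 → p4)) = F → T = T
p4 → p6 = T → F = F
p4 ∨ (p4 → p6) = T ∨ F = T
¬(p4 ∨ (p4 → p6)) = ¬T = F
p6 → p4 = F → T = T
(p6 → p4) ∨ p6 = T ∨ F = T
¬((p6 → p4) ∨ p6) = ¬T = F
p6 → ¬((p6 → p4) ∨ p6) = F → F = T
¬(p4 ∨ (p4 → p6)) ∧ (p6 → ¬((p6 → p4) ∨ p6)) = F ∧ T = F
((p4 → p6) → ((((p4 → p6) ∨ p4) ∨ ¬¬(p4 → p6)) ∨ (p6 → p4))) → (¬(p4 ∨ (p4 → p6)) ∧ (p6 → ¬((p6 → p4) ∨ p6))) = T → F = F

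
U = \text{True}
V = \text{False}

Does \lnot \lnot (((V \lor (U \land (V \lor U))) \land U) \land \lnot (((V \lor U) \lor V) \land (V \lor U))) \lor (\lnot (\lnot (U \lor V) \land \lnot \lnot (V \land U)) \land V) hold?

\text{False}

V \lor U = \text{False} \lor \text{True} = \text{True}
U \land (V \lor U) = \text{True} \land \text{True} = \text{True}
V \lor (U \land (V \lor U)) = \text{False} \lor \text{True} = \text{True}
(V \lor (U \land (V \lor U))) \land U = \text{True} \land \text{True} = \text{True}
V \lor U = \text{False} \lor \text{True} = \text{True}
(V \lor U) \lor V = \text{True} \lor \text{False} = \text{True}
V \lor U = \text{False} \lor \text{True} = \text{True}
((V \lor U) \lor V) \land (V \lor U) = \text{True} \land \text{True} = \text{True}
\lnot (((V \lor U) \lor V) \land (V \lor U)) = \lnot \text{True} = \text{False}
((V \lor (U \land (V \lor U))) \land U) \land \lnot (((V \lor U) \lor V) \land (V \lor U)) = \text{True} \land \text{False} = \text{False}
\lnot (((V \lor (U \land (V \lor U))) \land U) \land \lnot (((V \lor U) \lor V) \land (V \lor U))) = \lnot \text{False} = \text{True}
\lnot \lnot (((V \lor (U \land (V \lor U))) \land U) \land \lnot (((V \lor U) \lor V) \land (V \lor U))) = \lnot \text{True} = \text{False}
U \lor V = \text{True} \lor \text{False} = \text{True}
\lnot (U \lor V) = \lnot \text{True} = \text{False}
V \land U = \text{False} \land \text{True} = \text{False}
\lnot (V \land U) = \lnot \text{False} = \text{True}
\lnot \lnot (V \land U) = \lnot \text{True} = \text{False}
\lnot (U \lor V) \land \lnot \lnot (V \land U) = \text{False} \land \text{False} = \text{False}
\lnot (\lnot (U \lor V) \land \lnot \lnot (V \land U)) = \lnot \text{False} = \text{True}
\lnot (\lnot (U \lor V) \land \lnot \lnot (V \land U)) \land V = \text{True} \land \text{False} = \text{False}
\lnot \lnot (((V \lor (U \land (V \lor U))) \land U) \land \lnot (((V \lor U) \lor V) \land (V \lor U))) \lor (\lnot (\lnot (U \lor V) \land \lnot \lnot (V \land U)) \land V) = \text{False} \lor \text{False} = \text{False}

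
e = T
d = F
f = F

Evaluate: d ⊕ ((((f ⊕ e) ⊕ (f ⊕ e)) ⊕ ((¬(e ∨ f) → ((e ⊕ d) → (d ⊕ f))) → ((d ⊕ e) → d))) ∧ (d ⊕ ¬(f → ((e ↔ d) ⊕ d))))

f ⊕ e = F ⊕ T = T
f ⊕ e = F ⊕ T = T
(f ⊕ e) ⊕ (f ⊕ e) = T ⊕ T = F
e ∨ f = T ∨ F = T
¬(e ∨ f) = ¬T = F
e ⊕ d = T ⊕ F = T
d ⊕ f = F ⊕ F = F
(e ⊕ d) → (d ⊕ f) = T → F = F
¬(e ∨ f) → ((e ⊕ d) → (d ⊕ f)) = F → F = T
d ⊕ e = F ⊕ T = T
(d ⊕ e) → d = T → F = F
(¬(e ∨ f) → ((e ⊕ d) → (d ⊕ f))) → ((d ⊕ e) → d) = T → F = F
((f ⊕ e) ⊕ (f ⊕ e)) ⊕ ((¬(e ∨ f) → ((e ⊕ d) → (d ⊕ f))) → ((d ⊕ e) → d)) = F ⊕ F = F
e ↔ d = T ↔ F = F
(e ↔ d) ⊕ d = F ⊕ F = F
f → ((e ↔ d) ⊕ d) = F → F = T
¬(f → ((e ↔ d) ⊕ d)) = ¬T = F
d ⊕ ¬(f → ((e ↔ d) ⊕ d)) = F ⊕ F = F
(((f ⊕ e) ⊕ (f ⊕ e)) ⊕ ((¬(e ∨ f) → ((e ⊕ d) → (d ⊕ f))) → ((d ⊕ e) → d))) ∧ (d ⊕ ¬(f → ((e ↔ d) ⊕ d))) = F ∧ F = F
d ⊕ ((((f ⊕ e) ⊕ (f ⊕ e)) ⊕ ((¬(e ∨ f) → ((e ⊕ d) → (d ⊕ f))) → ((d ⊕ e) → d))) ∧ (d ⊕ ¬(f → ((e ↔ d) ⊕ d)))) = F ⊕ F = F

F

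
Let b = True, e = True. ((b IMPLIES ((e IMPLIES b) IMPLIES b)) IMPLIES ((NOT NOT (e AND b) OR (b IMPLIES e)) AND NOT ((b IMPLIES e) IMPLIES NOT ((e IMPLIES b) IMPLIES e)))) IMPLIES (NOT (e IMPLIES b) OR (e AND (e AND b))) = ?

e IMPLIES b = True IMPLIES True = True
(e IMPLIES b) IMPLIES b = True IMPLIES True = True
b IMPLIES ((e IMPLIES b) IMPLIES b) = True IMPLIES True = True
e AND b = True AND True = True
NOT (e AND b) = NOT True = False
NOT NOT (e AND b) = NOT False = True
b IMPLIES e = True IMPLIES True = True
NOT NOT (e AND b) OR (b IMPLIES e) = True OR True = True
b IMPLIES e = True IMPLIES True = True
e IMPLIES b = True IMPLIES True = True
(e IMPLIES b) IMPLIES e = True IMPLIES True = True
NOT ((e IMPLIES b) IMPLIES e) = NOT True = False
(b IMPLIES e) IMPLIES NOT ((e IMPLIES b) IMPLIES e) = True IMPLIES False = False
NOT ((b IMPLIES e) IMPLIES NOT ((e IMPLIES b) IMPLIES e)) = NOT False = True
(NOT NOT (e AND b) OR (b IMPLIES e)) AND NOT ((b IMPLIES e) IMPLIES NOT ((e IMPLIES b) IMPLIES e)) = True AND True = True
(b IMPLIES ((e IMPLIES b) IMPLIES b)) IMPLIES ((NOT NOT (e AND b) OR (b IMPLIES e)) AND NOT ((b IMPLIES e) IMPLIES NOT ((e IMPLIES b) IMPLIES e))) = True IMPLIES True = True
e IMPLIES b = True IMPLIES True = True
NOT (e IMPLIES b) = NOT True = False
e AND b = True AND True = True
e AND (e AND b) = True AND True = True
NOT (e IMPLIES b) OR (e AND (e AND b)) = False OR True = True
((b IMPLIES ((e IMPLIES b) IMPLIES b)) IMPLIES ((NOT NOT (e AND b) OR (b IMPLIES e)) AND NOT ((b IMPLIES e) IMPLIES NOT ((e IMPLIES b) IMPLIES e)))) IMPLIES (NOT (e IMPLIES b) OR (e AND (e AND b))) = True IMPLIES True = True

True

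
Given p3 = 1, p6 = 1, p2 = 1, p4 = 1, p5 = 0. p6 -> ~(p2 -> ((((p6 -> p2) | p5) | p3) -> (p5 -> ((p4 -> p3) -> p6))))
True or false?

p6 -> p2 = 1 -> 1 = 1
(p6 -> p2) | p5 = 1 | 0 = 1
((p6 -> p2) | p5) | p3 = 1 | 1 = 1
p4 -> p3 = 1 -> 1 = 1
(p4 -> p3) -> p6 = 1 -> 1 = 1
p5 -> ((p4 -> p3) -> p6) = 0 -> 1 = 1
(((p6 -> p2) | p5) | p3) -> (p5 -> ((p4 -> p3) -> p6)) = 1 -> 1 = 1
p2 -> ((((p6 -> p2) | p5) | p3) -> (p5 -> ((p4 -> p3) -> p6))) = 1 -> 1 = 1
~(p2 -> ((((p6 -> p2) | p5) | p3) -> (p5 -> ((p4 -> p3) -> p6)))) = ~1 = 0
p6 -> ~(p2 -> ((((p6 -> p2) | p5) | p3) -> (p5 -> ((p4 -> p3) -> p6)))) = 1 -> 0 = 0

0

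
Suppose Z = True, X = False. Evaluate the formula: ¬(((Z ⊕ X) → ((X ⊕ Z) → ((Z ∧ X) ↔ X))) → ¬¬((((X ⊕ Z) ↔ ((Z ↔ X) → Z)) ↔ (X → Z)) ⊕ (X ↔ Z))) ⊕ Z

Z ⊕ X = True ⊕ False = True
X ⊕ Z = False ⊕ True = True
Z ∧ X = True ∧ False = False
(Z ∧ X) ↔ X = False ↔ False = True
(X ⊕ Z) → ((Z ∧ X) ↔ X) = True → True = True
(Z ⊕ X) → ((X ⊕ Z) → ((Z ∧ X) ↔ X)) = True → True = True
X ⊕ Z = False ⊕ True = True
Z ↔ X = True ↔ False = False
(Z ↔ X) → Z = False → True = True
(X ⊕ Z) ↔ ((Z ↔ X) → Z) = True ↔ True = True
X → Z = False → True = True
((X ⊕ Z) ↔ ((Z ↔ X) → Z)) ↔ (X → Z) = True ↔ True = True
X ↔ Z = False ↔ True = False
(((X ⊕ Z) ↔ ((Z ↔ X) → Z)) ↔ (X → Z)) ⊕ (X ↔ Z) = True ⊕ False = True
¬((((X ⊕ Z) ↔ ((Z ↔ X) → Z)) ↔ (X → Z)) ⊕ (X ↔ Z)) = ¬True = False
¬¬((((X ⊕ Z) ↔ ((Z ↔ X) → Z)) ↔ (X → Z)) ⊕ (X ↔ Z)) = ¬False = True
((Z ⊕ X) → ((X ⊕ Z) → ((Z ∧ X) ↔ X))) → ¬¬((((X ⊕ Z) ↔ ((Z ↔ X) → Z)) ↔ (X → Z)) ⊕ (X ↔ Z)) = True → True = True
¬(((Z ⊕ X) → ((X ⊕ Z) → ((Z ∧ X) ↔ X))) → ¬¬((((X ⊕ Z) ↔ ((Z ↔ X) → Z)) ↔ (X → Z)) ⊕ (X ↔ Z))) = ¬True = False
¬(((Z ⊕ X) → ((X ⊕ Z) → ((Z ∧ X) ↔ X))) → ¬¬((((X ⊕ Z) ↔ ((Z ↔ X) → Z)) ↔ (X → Z)) ⊕ (X ↔ Z))) ⊕ Z = False ⊕ True = True

True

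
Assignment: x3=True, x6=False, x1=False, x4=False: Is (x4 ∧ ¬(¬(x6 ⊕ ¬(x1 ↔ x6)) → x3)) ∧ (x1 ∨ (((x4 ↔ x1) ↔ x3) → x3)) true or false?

False

x1 ↔ x6 = False ↔ False = True
¬(x1 ↔ x6) = ¬True = False
x6 ⊕ ¬(x1 ↔ x6) = False ⊕ False = False
¬(x6 ⊕ ¬(x1 ↔ x6)) = ¬False = True
¬(x6 ⊕ ¬(x1 ↔ x6)) → x3 = True → True = True
¬(¬(x6 ⊕ ¬(x1 ↔ x6)) → x3) = ¬True = False
x4 ∧ ¬(¬(x6 ⊕ ¬(x1 ↔ x6)) → x3) = False ∧ False = False
x4 ↔ x1 = False ↔ False = True
(x4 ↔ x1) ↔ x3 = True ↔ True = True
((x4 ↔ x1) ↔ x3) → x3 = True → True = True
x1 ∨ (((x4 ↔ x1) ↔ x3) → x3) = False ∨ True = True
(x4 ∧ ¬(¬(x6 ⊕ ¬(x1 ↔ x6)) → x3)) ∧ (x1 ∨ (((x4 ↔ x1) ↔ x3) → x3)) = False ∧ True = False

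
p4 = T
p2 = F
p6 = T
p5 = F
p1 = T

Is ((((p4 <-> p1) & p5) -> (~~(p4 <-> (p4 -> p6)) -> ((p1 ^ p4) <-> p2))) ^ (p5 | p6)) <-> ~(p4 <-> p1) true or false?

p4 <-> p1 = T <-> T = T
(p4 <-> p1) & p5 = T & F = F
p4 -> p6 = T -> T = T
p4 <-> (p4 -> p6) = T <-> T = T
~(p4 <-> (p4 -> p6)) = ~T = F
~~(p4 <-> (p4 -> p6)) = ~F = T
p1 ^ p4 = T ^ T = F
(p1 ^ p4) <-> p2 = F <-> F = T
~~(p4 <-> (p4 -> p6)) -> ((p1 ^ p4) <-> p2) = T -> T = T
((p4 <-> p1) & p5) -> (~~(p4 <-> (p4 -> p6)) -> ((p1 ^ p4) <-> p2)) = F -> T = T
p5 | p6 = F | T = T
(((p4 <-> p1) & p5) -> (~~(p4 <-> (p4 -> p6)) -> ((p1 ^ p4) <-> p2))) ^ (p5 | p6) = T ^ T = F
p4 <-> p1 = T <-> T = T
~(p4 <-> p1) = ~T = F
((((p4 <-> p1) & p5) -> (~~(p4 <-> (p4 -> p6)) -> ((p1 ^ p4) <-> p2))) ^ (p5 | p6)) <-> ~(p4 <-> p1) = F <-> F = T

T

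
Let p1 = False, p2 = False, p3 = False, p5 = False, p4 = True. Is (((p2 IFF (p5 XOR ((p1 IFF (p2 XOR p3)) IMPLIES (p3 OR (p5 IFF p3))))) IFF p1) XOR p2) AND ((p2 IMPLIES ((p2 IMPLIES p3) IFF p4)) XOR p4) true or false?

False

Substituting p1=False, p2=False, p3=False, p5=False, p4=True:
p2 XOR p3 = False XOR False = False
p1 IFF (p2 XOR p3) = False IFF False = True
p5 IFF p3 = False IFF False = True
p3 OR (p5 IFF p3) = False OR True = True
(p1 IFF (p2 XOR p3)) IMPLIES (p3 OR (p5 IFF p3)) = True IMPLIES True = True
p5 XOR ((p1 IFF (p2 XOR p3)) IMPLIES (p3 OR (p5 IFF p3))) = False XOR True = True
p2 IFF (p5 XOR ((p1 IFF (p2 XOR p3)) IMPLIES (p3 OR (p5 IFF p3)))) = False IFF True = False
(p2 IFF (p5 XOR ((p1 IFF (p2 XOR p3)) IMPLIES (p3 OR (p5 IFF p3))))) IFF p1 = False IFF False = True
((p2 IFF (p5 XOR ((p1 IFF (p2 XOR p3)) IMPLIES (p3 OR (p5 IFF p3))))) IFF p1) XOR p2 = True XOR False = True
p2 IMPLIES p3 = False IMPLIES False = True
(p2 IMPLIES p3) IFF p4 = True IFF True = True
p2 IMPLIES ((p2 IMPLIES p3) IFF p4) = False IMPLIES True = True
(p2 IMPLIES ((p2 IMPLIES p3) IFF p4)) XOR p4 = True XOR True = False
(((p2 IFF (p5 XOR ((p1 IFF (p2 XOR p3)) IMPLIES (p3 OR (p5 IFF p3))))) IFF p1) XOR p2) AND ((p2 IMPLIES ((p2 IMPLIES p3) IFF p4)) XOR p4) = True AND False = False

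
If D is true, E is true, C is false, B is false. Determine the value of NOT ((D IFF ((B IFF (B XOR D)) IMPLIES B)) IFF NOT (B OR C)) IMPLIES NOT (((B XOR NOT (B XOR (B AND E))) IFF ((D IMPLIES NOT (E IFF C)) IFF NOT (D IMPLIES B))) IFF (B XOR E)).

B XOR D = False XOR True = True
B IFF (B XOR D) = False IFF True = False
(B IFF (B XOR D)) IMPLIES B = False IMPLIES False = True
D IFF ((B IFF (B XOR D)) IMPLIES B) = True IFF True = True
B OR C = False OR False = False
NOT (B OR C) = NOT False = True
(D IFF ((B IFF (B XOR D)) IMPLIES B)) IFF NOT (B OR C) = True IFF True = True
NOT ((D IFF ((B IFF (B XOR D)) IMPLIES B)) IFF NOT (B OR C)) = NOT True = False
B AND E = False AND True = False
B XOR (B AND E) = False XOR False = False
NOT (B XOR (B AND E)) = NOT False = True
B XOR NOT (B XOR (B AND E)) = False XOR True = True
E IFF C = True IFF False = False
NOT (E IFF C) = NOT False = True
D IMPLIES NOT (E IFF C) = True IMPLIES True = True
D IMPLIES B = True IMPLIES False = False
NOT (D IMPLIES B) = NOT False = True
(D IMPLIES NOT (E IFF C)) IFF NOT (D IMPLIES B) = True IFF True = True
(B XOR NOT (B XOR (B AND E))) IFF ((D IMPLIES NOT (E IFF C)) IFF NOT (D IMPLIES B)) = True IFF True = True
B XOR E = False XOR True = True
((B XOR NOT (B XOR (B AND E))) IFF ((D IMPLIES NOT (E IFF C)) IFF NOT (D IMPLIES B))) IFF (B XOR E) = True IFF True = True
NOT (((B XOR NOT (B XOR (B AND E))) IFF ((D IMPLIES NOT (E IFF C)) IFF NOT (D IMPLIES B))) IFF (B XOR E)) = NOT True = False
NOT ((D IFF ((B IFF (B XOR D)) IMPLIES B)) IFF NOT (B OR C)) IMPLIES NOT (((B XOR NOT (B XOR (B AND E))) IFF ((D IMPLIES NOT (E IFF C)) IFF NOT (D IMPLIES B))) IFF (B XOR E)) = False IMPLIES False = True

True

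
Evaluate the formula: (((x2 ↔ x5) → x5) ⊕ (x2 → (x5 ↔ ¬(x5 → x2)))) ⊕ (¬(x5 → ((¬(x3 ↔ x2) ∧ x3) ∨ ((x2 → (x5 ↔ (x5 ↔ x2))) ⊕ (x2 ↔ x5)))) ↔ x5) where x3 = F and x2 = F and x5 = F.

F

Substituting x3=F, x2=F, x5=F:
x2 ↔ x5 = F ↔ F = T
(x2 ↔ x5) → x5 = T → F = F
x5 → x2 = F → F = T
¬(x5 → x2) = ¬T = F
x5 ↔ ¬(x5 → x2) = F ↔ F = T
x2 → (x5 ↔ ¬(x5 → x2)) = F → T = T
((x2 ↔ x5) → x5) ⊕ (x2 → (x5 ↔ ¬(x5 → x2))) = F ⊕ T = T
x3 ↔ x2 = F ↔ F = T
¬(x3 ↔ x2) = ¬T = F
¬(x3 ↔ x2) ∧ x3 = F ∧ F = F
x5 ↔ x2 = F ↔ F = T
x5 ↔ (x5 ↔ x2) = F ↔ T = F
x2 → (x5 ↔ (x5 ↔ x2)) = F → F = T
x2 ↔ x5 = F ↔ F = T
(x2 → (x5 ↔ (x5 ↔ x2))) ⊕ (x2 ↔ x5) = T ⊕ T = F
(¬(x3 ↔ x2) ∧ x3) ∨ ((x2 → (x5 ↔ (x5 ↔ x2))) ⊕ (x2 ↔ x5)) = F ∨ F = F
x5 → ((¬(x3 ↔ x2) ∧ x3) ∨ ((x2 → (x5 ↔ (x5 ↔ x2))) ⊕ (x2 ↔ x5))) = F → F = T
¬(x5 → ((¬(x3 ↔ x2) ∧ x3) ∨ ((x2 → (x5 ↔ (x5 ↔ x2))) ⊕ (x2 ↔ x5)))) = ¬T = F
¬(x5 → ((¬(x3 ↔ x2) ∧ x3) ∨ ((x2 → (x5 ↔ (x5 ↔ x2))) ⊕ (x2 ↔ x5)))) ↔ x5 = F ↔ F = T
(((x2 ↔ x5) → x5) ⊕ (x2 → (x5 ↔ ¬(x5 → x2)))) ⊕ (¬(x5 → ((¬(x3 ↔ x2) ∧ x3) ∨ ((x2 → (x5 ↔ (x5 ↔ x2))) ⊕ (x2 ↔ x5)))) ↔ x5) = T ⊕ T = F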